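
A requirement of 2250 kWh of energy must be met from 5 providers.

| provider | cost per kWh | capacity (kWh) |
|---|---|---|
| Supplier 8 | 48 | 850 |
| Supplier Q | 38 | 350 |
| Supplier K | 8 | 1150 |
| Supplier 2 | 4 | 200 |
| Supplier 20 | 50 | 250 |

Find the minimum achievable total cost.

Cheapest first:
Take 200 from Supplier 2 at 4 ; need 2050 more.
Supplier K (8): use full 1150 ; 900 kWh to go.
Supplier Q at 38: take all 350 kWh ; 550 still needed.
Take 550 from Supplier 8 at 48 to finish.
Supplier 20: unused.
Cost = 200×4 + 1150×8 + 350×38 + 550×48 = 49700.

49700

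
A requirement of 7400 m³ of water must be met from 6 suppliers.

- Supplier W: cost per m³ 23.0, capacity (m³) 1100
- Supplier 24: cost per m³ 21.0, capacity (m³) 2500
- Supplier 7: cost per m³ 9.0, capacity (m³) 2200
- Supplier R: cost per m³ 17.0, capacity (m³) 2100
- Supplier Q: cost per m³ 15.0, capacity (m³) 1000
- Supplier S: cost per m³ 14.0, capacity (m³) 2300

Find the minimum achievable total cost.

99300

Use suppliers in increasing cost order.
Supplier 7 (9.0): use full 2200 ; 5200 m³ to go.
Supplier S at 14.0: take all 2300 m³ ; 2900 still needed.
Supplier Q (15.0): use full 1000 ; 1900 m³ to go.
Supplier R at 17.0: take 1900 of its 2100 ; requirement met.
Supplier 24, Supplier W: unused.
Cost = 2200×9.0 + 2300×14.0 + 1000×15.0 + 1900×17.0 = 99300.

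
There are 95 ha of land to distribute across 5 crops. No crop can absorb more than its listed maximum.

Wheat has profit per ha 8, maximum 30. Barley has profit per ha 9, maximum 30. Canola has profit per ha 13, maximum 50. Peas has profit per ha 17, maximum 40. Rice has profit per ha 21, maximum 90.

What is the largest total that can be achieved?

Highest profit per ha first: Rice 21 > Peas 17 > Canola 13 > Barley 9 > Wheat 8.
Give Rice 90 to hit its cap of 90 — 5 left.
Only 5 left; Peas takes them to reach 5.
Total = 17×5 + 21×90 = 1975.

1975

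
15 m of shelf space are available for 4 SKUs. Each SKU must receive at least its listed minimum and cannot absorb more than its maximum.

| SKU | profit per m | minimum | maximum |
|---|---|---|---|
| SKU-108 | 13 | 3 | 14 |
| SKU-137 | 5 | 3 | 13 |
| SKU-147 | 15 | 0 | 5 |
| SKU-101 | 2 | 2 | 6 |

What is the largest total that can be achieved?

159

Meeting every minimum uses 3+3+0+2 = 8 m, leaving 7.
Highest profit per m first: SKU-147 15 > SKU-108 13 > SKU-137 5 > SKU-101 2.
SKU-147 takes 5 more to reach its cap of 5 — 2 left.
Only 2 left; SKU-108 takes them to reach 5.
Total = 13×5 + 5×3 + 15×5 + 2×2 = 159.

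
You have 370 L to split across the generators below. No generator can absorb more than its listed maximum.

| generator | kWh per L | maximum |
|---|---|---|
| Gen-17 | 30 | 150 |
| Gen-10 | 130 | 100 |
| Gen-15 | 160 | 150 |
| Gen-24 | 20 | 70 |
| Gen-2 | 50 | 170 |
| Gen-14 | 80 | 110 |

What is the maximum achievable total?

46300

Order the generators by kWh per L: Gen-15 160 > Gen-10 130 > Gen-14 80 > Gen-2 50 > Gen-17 30 > Gen-24 20.
Give Gen-15 150 to hit its cap of 150 → 220 left.
Gen-10: +100 to 100 (cap) → 120 left.
Give Gen-14 110 to hit its cap of 110 → 10 left.
Gen-2: +10 (room for 170) → 10. Pool exhausted.
Total = 130×100 + 160×150 + 50×10 + 80×110 = 46300.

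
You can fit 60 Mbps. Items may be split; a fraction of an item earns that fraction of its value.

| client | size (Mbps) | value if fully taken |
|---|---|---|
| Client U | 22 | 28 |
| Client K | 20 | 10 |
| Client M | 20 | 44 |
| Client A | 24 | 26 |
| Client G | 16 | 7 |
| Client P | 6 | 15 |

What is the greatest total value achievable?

Best value per unit of size first: Client P 15/6≈2.5, Client M 44/20≈2.2, Client U 28/22≈1.27, Client A 26/24≈1.08, Client K 10/20≈0.5, Client G 7/16≈0.438.
Take all of Client P (6 Mbps, value 15) — 54 Mbps left.
All 20 Mbps of Client M fit (value 44) — 34 remain.
Client U: take in full, 22 Mbps for value 28 — 12 left.
Fill the last 12 Mbps with part of Client A: 12/24 of it earns 13.
Total value = 100.

100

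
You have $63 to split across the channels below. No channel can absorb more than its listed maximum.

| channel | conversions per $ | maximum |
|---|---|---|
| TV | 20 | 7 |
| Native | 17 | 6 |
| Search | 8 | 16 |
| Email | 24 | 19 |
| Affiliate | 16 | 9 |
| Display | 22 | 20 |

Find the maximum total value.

1298

Rank by conversions per $: Email 24 > Display 22 > TV 20 > Native 17 > Affiliate 16 > Search 8.
Email: +19 to 19 (cap) — 44 left.
Display: +20 to 20 (cap) — 24 left.
TV: +7 to 7 (cap) — 17 left.
Give Native 6 to hit its cap of 6 — 11 left.
Affiliate takes 9 to reach its cap of 9 — 2 left.
Search has room for 16 but only 2 remain, so it gets 2.
Total = 20×7 + 17×6 + 8×2 + 24×19 + 16×9 + 22×20 = 1298.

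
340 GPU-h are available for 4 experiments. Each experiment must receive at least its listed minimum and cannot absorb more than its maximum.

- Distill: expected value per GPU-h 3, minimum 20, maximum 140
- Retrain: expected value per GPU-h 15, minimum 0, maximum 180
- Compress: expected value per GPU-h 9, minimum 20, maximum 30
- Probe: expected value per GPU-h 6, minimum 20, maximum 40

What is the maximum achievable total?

Meeting every minimum uses 20+0+20+20 = 60 GPU-h, leaving 280.
Order the experiments by expected value per GPU-h: Retrain 15 > Compress 9 > Probe 6 > Distill 3.
Retrain takes 180 more to reach its cap of 180 ; 100 left.
Give Compress 10 more to hit its cap of 30 ; 90 left.
Probe takes 20 more to reach its cap of 40 ; 70 left.
Only 70 left; Distill takes them to reach 90.
Total = 3×90 + 15×180 + 9×30 + 6×40 = 3480.

3480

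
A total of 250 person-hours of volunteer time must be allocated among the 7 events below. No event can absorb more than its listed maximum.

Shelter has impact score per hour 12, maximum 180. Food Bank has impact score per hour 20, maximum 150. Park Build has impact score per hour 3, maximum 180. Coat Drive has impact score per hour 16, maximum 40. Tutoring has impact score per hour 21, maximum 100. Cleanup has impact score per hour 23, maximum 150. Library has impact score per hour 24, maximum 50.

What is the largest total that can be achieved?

Rank by impact score per hour: Library 24 > Cleanup 23 > Tutoring 21 > Food Bank 20 > Coat Drive 16 > Shelter 12 > Park Build 3.
Library: +50 to 50 (cap) → 200 left.
Cleanup: +150 to 150 (cap) → 50 left.
Tutoring has room for 100 but only 50 remain, so it gets 50.
Total = 21×50 + 23×150 + 24×50 = 5700.

5700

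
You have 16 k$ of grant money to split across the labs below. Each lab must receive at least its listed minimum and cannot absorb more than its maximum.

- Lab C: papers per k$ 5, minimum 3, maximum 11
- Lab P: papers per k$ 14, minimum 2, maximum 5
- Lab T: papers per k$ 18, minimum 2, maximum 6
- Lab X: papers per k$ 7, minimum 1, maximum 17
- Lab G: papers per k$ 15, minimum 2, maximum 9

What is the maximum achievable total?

Meeting every minimum uses 3+2+2+1+2 = 10 k$, leaving 6.
Order the labs by papers per k$: Lab T 18 > Lab G 15 > Lab P 14 > Lab X 7 > Lab C 5.
Lab T: +4 to 6 (cap) → 2 left.
Lab G: +2 (room for 7) → 4. Pool exhausted.
Total = 5×3 + 14×2 + 18×6 + 7×1 + 15×4 = 218.

218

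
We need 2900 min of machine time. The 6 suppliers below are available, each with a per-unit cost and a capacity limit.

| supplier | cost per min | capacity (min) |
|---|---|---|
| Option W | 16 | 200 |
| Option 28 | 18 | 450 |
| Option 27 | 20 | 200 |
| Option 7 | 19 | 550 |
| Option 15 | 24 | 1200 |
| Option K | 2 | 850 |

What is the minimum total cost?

43050

Use suppliers in increasing cost order.
Option K at 2: take all 850 min ; 2050 still needed.
Take 200 from Option W at 16 ; need 1850 more.
Take 450 from Option 28 at 18 ; need 1400 more.
Take 550 from Option 7 at 19 ; need 850 more.
Option 27 (20): use full 200 ; 650 min to go.
Take 650 from Option 15 at 24 to finish.
Cost = 850×2 + 200×16 + 450×18 + 550×19 + 200×20 + 650×24 = 43050.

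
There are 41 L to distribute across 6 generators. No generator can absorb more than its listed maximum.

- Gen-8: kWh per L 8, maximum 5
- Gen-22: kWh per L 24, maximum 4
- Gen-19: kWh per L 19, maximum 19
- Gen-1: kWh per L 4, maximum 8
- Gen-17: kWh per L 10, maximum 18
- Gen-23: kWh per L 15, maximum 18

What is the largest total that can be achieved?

727

Highest kWh per L first: Gen-22 24 > Gen-19 19 > Gen-23 15 > Gen-17 10 > Gen-8 8 > Gen-1 4.
Gen-22: +4 to 4 (cap) — 37 left.
Gen-19 takes 19 to reach its cap of 19 — 18 left.
Gen-23: +18 to 18 (cap) — 0 left.
Total = 24×4 + 19×19 + 15×18 = 727.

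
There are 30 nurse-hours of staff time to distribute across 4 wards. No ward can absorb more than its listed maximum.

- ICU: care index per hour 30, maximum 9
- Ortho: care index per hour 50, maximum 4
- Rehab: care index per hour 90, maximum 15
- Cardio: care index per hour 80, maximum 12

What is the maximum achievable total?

Rank by care index per hour: Rehab 90 > Cardio 80 > Ortho 50 > ICU 30.
Rehab takes 15 to reach its cap of 15 — 15 left.
Cardio takes 12 to reach its cap of 12 — 3 left.
Ortho has room for 4 but only 3 remain, so it gets 3.
Total = 50×3 + 90×15 + 80×12 = 2460.

2460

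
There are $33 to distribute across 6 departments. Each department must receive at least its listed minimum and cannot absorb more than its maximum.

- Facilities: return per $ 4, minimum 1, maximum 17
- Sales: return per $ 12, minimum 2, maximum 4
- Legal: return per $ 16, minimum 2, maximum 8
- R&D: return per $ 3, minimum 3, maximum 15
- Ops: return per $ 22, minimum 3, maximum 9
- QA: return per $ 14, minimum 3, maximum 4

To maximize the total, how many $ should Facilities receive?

5

Meeting every minimum uses 1+2+2+3+3+3 = 14 $, leaving 19.
Order the departments by return per $: Ops 22 > Legal 16 > QA 14 > Sales 12 > Facilities 4 > R&D 3.
Ops takes 6 more to reach its cap of 9 — 13 left.
Legal takes 6 more to reach its cap of 8 — 7 left.
QA: +1 to 4 (cap) — 6 left.
Sales takes 2 more to reach its cap of 4 — 4 left.
Facilities has room for 16 more but only 4 remain, so it gets 5.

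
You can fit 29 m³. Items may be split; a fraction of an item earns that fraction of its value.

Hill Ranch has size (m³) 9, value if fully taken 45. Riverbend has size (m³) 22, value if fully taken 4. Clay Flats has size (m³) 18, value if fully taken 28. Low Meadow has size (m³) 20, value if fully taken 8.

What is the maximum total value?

Sort by value density: Hill Ranch 45/9≈5, Clay Flats 28/18≈1.56, Low Meadow 8/20≈0.4, Riverbend 4/22≈0.182.
Hill Ranch: take in full, 9 m³ for value 45 → 20 left.
All 18 m³ of Clay Flats fit (value 28) → 2 remain.
2 m³ left: a 2/20 share of Low Meadow gives 8×2/20 = 0.8.
Total value = 73.8.

73.8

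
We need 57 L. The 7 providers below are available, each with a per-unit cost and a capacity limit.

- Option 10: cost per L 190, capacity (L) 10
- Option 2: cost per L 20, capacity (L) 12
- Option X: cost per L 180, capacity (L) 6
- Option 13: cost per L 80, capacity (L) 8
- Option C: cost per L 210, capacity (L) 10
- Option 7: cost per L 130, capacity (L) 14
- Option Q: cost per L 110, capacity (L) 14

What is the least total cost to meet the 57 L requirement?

Fill from the cheapest provider first.
Take 12 from Option 2 at 20 → need 45 more.
Take 8 from Option 13 at 80 → need 37 more.
Take 14 from Option Q at 110 → need 23 more.
Option 7 at 130: take all 14 L → 9 still needed.
Option X at 180: take all 6 L → 3 still needed.
Option 10 (190): take the remaining 3 → done.
Option C: unused.
Cost = 12×20 + 8×80 + 14×110 + 14×130 + 6×180 + 3×190 = 5890.

5890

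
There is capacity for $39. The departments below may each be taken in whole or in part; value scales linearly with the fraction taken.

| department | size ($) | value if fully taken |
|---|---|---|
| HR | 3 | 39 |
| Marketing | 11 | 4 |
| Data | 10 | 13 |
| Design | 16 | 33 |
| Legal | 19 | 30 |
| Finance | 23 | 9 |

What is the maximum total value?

Sort by value density: HR 39/3≈13, Design 33/16≈2.06, Legal 30/19≈1.58, Data 13/10≈1.3, Finance 9/23≈0.391, Marketing 4/11≈0.364.
All 3 $ of HR fit (value 39) → 36 remain.
Take all of Design (16 $, value 33) → 20 $ left.
All 19 $ of Legal fit (value 30) → 1 remain.
1 $ left: a 1/10 share of Data gives 13×1/10 = 1.3.
Total value = 103.3.

103.3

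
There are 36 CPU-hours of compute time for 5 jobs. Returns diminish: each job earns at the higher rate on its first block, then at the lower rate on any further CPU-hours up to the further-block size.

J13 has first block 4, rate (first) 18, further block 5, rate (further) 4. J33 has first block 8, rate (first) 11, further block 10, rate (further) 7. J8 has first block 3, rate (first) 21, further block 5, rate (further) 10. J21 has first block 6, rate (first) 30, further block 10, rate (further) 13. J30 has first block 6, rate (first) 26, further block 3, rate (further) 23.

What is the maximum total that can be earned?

Treat each block as its own option and order by rate: J21/first 30 > J30/first 26 > J30/second 23 > J8/first 21 > J13/first 18 > J21/second 13 > J33/first 11 > J8/second 10 > J33/second 7 > J13/second 4.
Fill J21 first block (6 at 30) ; 30 left.
Fill J30 first block (6 at 26) ; 24 left.
J30 second at 23: fill all 3 ; 21 left.
Fill J8 first block (3 at 21) ; 18 left.
J13/first (18): +4 ; 14 left.
Fill J21 second block (10 at 13) ; 4 left.
4 remain; put them into J33 first at 11.
Total = 30×6 + 26×6 + 23×3 + 21×3 + 18×4 + 13×10 + 11×4 = 714.

714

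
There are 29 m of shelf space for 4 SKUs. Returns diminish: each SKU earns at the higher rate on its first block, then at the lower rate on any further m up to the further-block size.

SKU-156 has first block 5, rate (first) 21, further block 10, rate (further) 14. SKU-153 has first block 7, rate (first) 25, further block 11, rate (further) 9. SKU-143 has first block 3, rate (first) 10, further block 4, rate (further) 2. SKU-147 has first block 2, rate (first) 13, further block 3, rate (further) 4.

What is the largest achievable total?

Treat each block as its own option and order by rate: SKU-153/T1 25 > SKU-156/T1 21 > SKU-156/T2 14 > SKU-147/T1 13 > SKU-143/T1 10 > SKU-153/T2 9 > SKU-147/T2 4 > SKU-143/T2 2.
Fill SKU-153 T1 block (7 at 25) → 22 left.
SKU-156/T1 (21): +5 → 17 left.
SKU-156/T2 (14): +10 → 7 left.
SKU-147/T1 (13): +2 → 5 left.
Fill SKU-143 T1 block (3 at 10) → 2 left.
SKU-153 T2 at 9: only 2 left, fill 2.
Total = 25×7 + 21×5 + 14×10 + 13×2 + 10×3 + 9×2 = 494.

494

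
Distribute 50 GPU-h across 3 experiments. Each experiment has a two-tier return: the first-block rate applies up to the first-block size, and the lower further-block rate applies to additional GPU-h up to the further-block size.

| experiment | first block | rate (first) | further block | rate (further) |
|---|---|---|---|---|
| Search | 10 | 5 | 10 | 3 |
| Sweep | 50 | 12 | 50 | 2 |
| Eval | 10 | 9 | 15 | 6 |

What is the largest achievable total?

Rank every tier by rate: Sweep/first 12 > Eval/first 9 > Eval/second 6 > Search/first 5 > Search/second 3 > Sweep/second 2.
Sweep first at 12: fill all 50 → 0 left.
Total = 12×50 = 600.

600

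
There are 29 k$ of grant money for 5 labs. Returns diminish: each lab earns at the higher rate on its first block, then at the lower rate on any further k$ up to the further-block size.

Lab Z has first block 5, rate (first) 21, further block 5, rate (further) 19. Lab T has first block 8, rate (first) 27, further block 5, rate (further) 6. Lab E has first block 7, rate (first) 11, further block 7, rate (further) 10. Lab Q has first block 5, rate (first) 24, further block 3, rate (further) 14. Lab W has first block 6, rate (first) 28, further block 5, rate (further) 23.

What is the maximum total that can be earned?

724

Rank every tier by rate: Lab W/tier1 28 > Lab T/tier1 27 > Lab Q/tier1 24 > Lab W/tier2 23 > Lab Z/tier1 21 > Lab Z/tier2 19 > Lab Q/tier2 14 > Lab E/tier1 11 > Lab E/tier2 10 > Lab T/tier2 6.
Lab W tier1 at 28: fill all 6 ; 23 left.
Fill Lab T tier1 block (8 at 27) ; 15 left.
Lab Q tier1 at 24: fill all 5 ; 10 left.
Lab W/tier2 (23): +5 ; 5 left.
Lab Z tier1 at 21: fill all 5 ; 0 left.
Total = 28×6 + 27×8 + 24×5 + 23×5 + 21×5 = 724.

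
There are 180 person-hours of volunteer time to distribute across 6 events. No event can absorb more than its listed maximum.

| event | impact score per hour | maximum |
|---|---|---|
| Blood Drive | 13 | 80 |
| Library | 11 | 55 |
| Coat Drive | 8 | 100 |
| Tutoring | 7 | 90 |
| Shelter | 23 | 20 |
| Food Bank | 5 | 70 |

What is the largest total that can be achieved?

Order the events by impact score per hour: Shelter 23 > Blood Drive 13 > Library 11 > Coat Drive 8 > Tutoring 7 > Food Bank 5.
Shelter takes 20 to reach its cap of 20 — 160 left.
Blood Drive: +80 to 80 (cap) — 80 left.
Library takes 55 to reach its cap of 55 — 25 left.
Coat Drive: +25 (room for 100) → 25. Pool exhausted.
Total = 13×80 + 11×55 + 8×25 + 23×20 = 2305.

2305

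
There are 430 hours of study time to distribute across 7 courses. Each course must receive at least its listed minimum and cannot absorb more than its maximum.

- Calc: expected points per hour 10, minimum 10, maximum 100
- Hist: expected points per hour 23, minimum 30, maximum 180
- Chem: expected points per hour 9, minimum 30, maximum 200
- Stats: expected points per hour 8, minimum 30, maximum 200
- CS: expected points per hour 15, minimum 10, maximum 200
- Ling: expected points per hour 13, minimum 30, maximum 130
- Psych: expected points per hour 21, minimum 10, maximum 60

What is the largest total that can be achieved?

7750

Meeting every minimum uses 10+30+30+30+10+30+10 = 150 hours, leaving 280.
Rank by expected points per hour: Hist 23 > Psych 21 > CS 15 > Ling 13 > Calc 10 > Chem 9 > Stats 8.
Give Hist 150 more to hit its cap of 180 — 130 left.
Psych takes 50 more to reach its cap of 60 — 80 left.
CS has room for 190 more but only 80 remain, so it gets 90.
Total = 10×10 + 23×180 + 9×30 + 8×30 + 15×90 + 13×30 + 21×60 = 7750.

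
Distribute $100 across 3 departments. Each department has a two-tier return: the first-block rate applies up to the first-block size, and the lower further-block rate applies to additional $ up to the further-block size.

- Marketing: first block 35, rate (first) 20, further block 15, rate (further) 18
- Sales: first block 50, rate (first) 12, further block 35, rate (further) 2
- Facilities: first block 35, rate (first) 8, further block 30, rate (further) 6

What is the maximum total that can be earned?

Order all 6 blocks by rate: Marketing/first 20 > Marketing/second 18 > Sales/first 12 > Facilities/first 8 > Facilities/second 6 > Sales/second 2.
Fill Marketing first block (35 at 20) ; 65 left.
Fill Marketing second block (15 at 18) ; 50 left.
Fill Sales first block (50 at 12) ; 0 left.
Total = 20×35 + 18×15 + 12×50 = 1570.

1570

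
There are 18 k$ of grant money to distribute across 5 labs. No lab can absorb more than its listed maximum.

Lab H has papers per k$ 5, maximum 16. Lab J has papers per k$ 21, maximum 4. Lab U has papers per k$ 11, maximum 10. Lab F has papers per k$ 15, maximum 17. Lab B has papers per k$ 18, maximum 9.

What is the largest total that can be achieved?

321

Order the labs by papers per k$: Lab J 21 > Lab B 18 > Lab F 15 > Lab U 11 > Lab H 5.
Give Lab J 4 to hit its cap of 4 → 14 left.
Lab B: +9 to 9 (cap) → 5 left.
Lab F has room for 17 but only 5 remain, so it gets 5.
Total = 21×4 + 15×5 + 18×9 = 321.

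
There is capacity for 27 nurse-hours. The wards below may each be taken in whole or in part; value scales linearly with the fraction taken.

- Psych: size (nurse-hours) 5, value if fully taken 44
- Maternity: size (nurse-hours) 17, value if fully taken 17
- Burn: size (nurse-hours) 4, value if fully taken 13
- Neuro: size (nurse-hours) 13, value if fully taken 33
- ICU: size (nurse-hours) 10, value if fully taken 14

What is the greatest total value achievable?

Rank by value-to-size ratio: Psych 44/5≈8.8, Burn 13/4≈3.25, Neuro 33/13≈2.54, ICU 14/10≈1.4, Maternity 17/17≈1.
Take all of Psych (5 nurse-hours, value 44) ; 22 nurse-hours left.
All 4 nurse-hours of Burn fit (value 13) ; 18 remain.
Neuro: take in full, 13 nurse-hours for value 33 ; 5 left.
Only 5 nurse-hours remain; take 5/10 of ICU for value 14×5/10 = 7.
Total value = 97.

97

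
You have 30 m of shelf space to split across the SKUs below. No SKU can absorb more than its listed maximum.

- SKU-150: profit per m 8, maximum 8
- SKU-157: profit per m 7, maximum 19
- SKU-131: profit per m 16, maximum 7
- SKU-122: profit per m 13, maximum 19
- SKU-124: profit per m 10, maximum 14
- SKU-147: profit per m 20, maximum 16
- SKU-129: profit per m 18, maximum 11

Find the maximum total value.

Rank by profit per m: SKU-147 20 > SKU-129 18 > SKU-131 16 > SKU-122 13 > SKU-124 10 > SKU-150 8 > SKU-157 7.
Give SKU-147 16 to hit its cap of 16 → 14 left.
Give SKU-129 11 to hit its cap of 11 → 3 left.
Only 3 left; SKU-131 takes them to reach 3.
Total = 16×3 + 20×16 + 18×11 = 566.

566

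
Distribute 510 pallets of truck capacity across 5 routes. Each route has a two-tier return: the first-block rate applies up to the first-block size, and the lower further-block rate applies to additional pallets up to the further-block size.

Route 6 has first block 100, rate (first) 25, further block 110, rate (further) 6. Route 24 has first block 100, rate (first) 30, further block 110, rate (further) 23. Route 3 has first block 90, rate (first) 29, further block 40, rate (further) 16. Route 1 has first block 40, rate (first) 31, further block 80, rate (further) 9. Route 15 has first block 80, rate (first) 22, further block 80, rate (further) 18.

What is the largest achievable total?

Rank every tier by rate: Route 1/tier1 31 > Route 24/tier1 30 > Route 3/tier1 29 > Route 6/tier1 25 > Route 24/tier2 23 > Route 15/tier1 22 > Route 15/tier2 18 > Route 3/tier2 16 > Route 1/tier2 9 > Route 6/tier2 6.
Route 1 tier1 at 31: fill all 40 ; 470 left.
Route 24/tier1 (30): +100 ; 370 left.
Fill Route 3 tier1 block (90 at 29) ; 280 left.
Route 6/tier1 (25): +100 ; 180 left.
Fill Route 24 tier2 block (110 at 23) ; 70 left.
Route 15 tier1 at 22: only 70 left, fill 70.
Total = 31×40 + 30×100 + 29×90 + 25×100 + 23×110 + 22×70 = 13420.

13420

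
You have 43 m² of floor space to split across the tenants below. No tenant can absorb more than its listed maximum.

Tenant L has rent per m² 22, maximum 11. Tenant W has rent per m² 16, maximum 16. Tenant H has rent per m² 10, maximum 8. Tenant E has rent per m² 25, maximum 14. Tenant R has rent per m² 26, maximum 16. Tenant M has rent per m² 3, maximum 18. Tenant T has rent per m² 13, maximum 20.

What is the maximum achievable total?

1040

Rank by rent per m²: Tenant R 26 > Tenant E 25 > Tenant L 22 > Tenant W 16 > Tenant T 13 > Tenant H 10 > Tenant M 3.
Give Tenant R 16 to hit its cap of 16 ; 27 left.
Give Tenant E 14 to hit its cap of 14 ; 13 left.
Give Tenant L 11 to hit its cap of 11 ; 2 left.
Tenant W: +2 (room for 16) → 2. Pool exhausted.
Total = 22×11 + 16×2 + 25×14 + 26×16 = 1040.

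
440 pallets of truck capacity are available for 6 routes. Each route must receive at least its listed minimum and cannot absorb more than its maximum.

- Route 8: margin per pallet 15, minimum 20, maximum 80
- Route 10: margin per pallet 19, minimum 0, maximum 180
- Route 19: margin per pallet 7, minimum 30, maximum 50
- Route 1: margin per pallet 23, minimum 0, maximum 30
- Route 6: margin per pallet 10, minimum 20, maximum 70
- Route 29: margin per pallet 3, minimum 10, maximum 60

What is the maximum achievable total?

6450

Meeting every minimum uses 20+0+30+0+20+10 = 80 pallets, leaving 360.
Rank by margin per pallet: Route 1 23 > Route 10 19 > Route 8 15 > Route 6 10 > Route 19 7 > Route 29 3.
Route 1: +30 to 30 (cap) ; 330 left.
Route 10 takes 180 more to reach its cap of 180 ; 150 left.
Route 8: +60 to 80 (cap) ; 90 left.
Give Route 6 50 more to hit its cap of 70 ; 40 left.
Route 19: +20 to 50 (cap) ; 20 left.
Route 29 has room for 50 more but only 20 remain, so it gets 30.
Total = 15×80 + 19×180 + 7×50 + 23×30 + 10×70 + 3×30 = 6450.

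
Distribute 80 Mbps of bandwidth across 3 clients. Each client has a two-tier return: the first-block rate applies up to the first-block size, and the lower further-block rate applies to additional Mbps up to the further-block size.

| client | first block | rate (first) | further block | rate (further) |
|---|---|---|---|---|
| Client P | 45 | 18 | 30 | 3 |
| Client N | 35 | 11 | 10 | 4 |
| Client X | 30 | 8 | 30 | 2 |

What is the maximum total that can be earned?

Order all 6 blocks by rate: Client P/T1 18 > Client N/T1 11 > Client X/T1 8 > Client N/T2 4 > Client P/T2 3 > Client X/T2 2.
Client P/T1 (18): +45 → 35 left.
Client N/T1 (11): +35 → 0 left.
Total = 18×45 + 11×35 = 1195.

1195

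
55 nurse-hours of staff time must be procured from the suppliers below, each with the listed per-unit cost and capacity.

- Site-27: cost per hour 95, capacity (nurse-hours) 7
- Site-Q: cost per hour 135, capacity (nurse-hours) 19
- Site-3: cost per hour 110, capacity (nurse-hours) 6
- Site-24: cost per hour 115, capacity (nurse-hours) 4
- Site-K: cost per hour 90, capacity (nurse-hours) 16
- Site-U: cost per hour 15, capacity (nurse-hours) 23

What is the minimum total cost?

3455

Use suppliers in increasing cost order.
Site-U (15): use full 23 ; 32 nurse-hours to go.
Site-K (90): use full 16 ; 16 nurse-hours to go.
Take 7 from Site-27 at 95 ; need 9 more.
Site-3 at 110: take all 6 nurse-hours ; 3 still needed.
Site-24 at 115: take 3 of its 4 ; requirement met.
Site-Q: unused.
Cost = 23×15 + 16×90 + 7×95 + 6×110 + 3×115 = 3455.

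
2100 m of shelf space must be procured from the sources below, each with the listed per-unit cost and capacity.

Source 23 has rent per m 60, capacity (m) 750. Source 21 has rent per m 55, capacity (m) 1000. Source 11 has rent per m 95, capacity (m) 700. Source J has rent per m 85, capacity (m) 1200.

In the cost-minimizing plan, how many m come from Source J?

Fill from the cheapest source first.
Take 1000 from Source 21 at 55 → need 1100 more.
Source 23 at 60: take all 750 m → 350 still needed.
Source J at 85: take 350 of its 1200 → requirement met.
Source 11: unused.

350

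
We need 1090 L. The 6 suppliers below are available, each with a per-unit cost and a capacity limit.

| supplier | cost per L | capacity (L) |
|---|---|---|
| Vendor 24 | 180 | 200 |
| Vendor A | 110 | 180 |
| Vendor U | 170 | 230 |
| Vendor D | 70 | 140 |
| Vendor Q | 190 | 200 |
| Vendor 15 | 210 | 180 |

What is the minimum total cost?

172100

Cheapest first:
Vendor D (70): use full 140 — 950 L to go.
Vendor A (110): use full 180 — 770 L to go.
Take 230 from Vendor U at 170 — need 540 more.
Take 200 from Vendor 24 at 180 — need 340 more.
Take 200 from Vendor Q at 190 — need 140 more.
Take 140 from Vendor 15 at 210 to finish.
Cost = 140×70 + 180×110 + 230×170 + 200×180 + 200×190 + 140×210 = 172100.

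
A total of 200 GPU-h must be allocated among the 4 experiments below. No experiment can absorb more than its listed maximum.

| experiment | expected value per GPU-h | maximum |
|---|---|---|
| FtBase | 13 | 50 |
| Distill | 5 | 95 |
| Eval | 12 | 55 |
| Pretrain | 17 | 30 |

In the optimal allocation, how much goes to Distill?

65

Highest expected value per GPU-h first: Pretrain 17 > FtBase 13 > Eval 12 > Distill 5.
Pretrain: +30 to 30 (cap) → 170 left.
Give FtBase 50 to hit its cap of 50 → 120 left.
Give Eval 55 to hit its cap of 55 → 65 left.
Distill: +65 (room for 95) → 65. Pool exhausted.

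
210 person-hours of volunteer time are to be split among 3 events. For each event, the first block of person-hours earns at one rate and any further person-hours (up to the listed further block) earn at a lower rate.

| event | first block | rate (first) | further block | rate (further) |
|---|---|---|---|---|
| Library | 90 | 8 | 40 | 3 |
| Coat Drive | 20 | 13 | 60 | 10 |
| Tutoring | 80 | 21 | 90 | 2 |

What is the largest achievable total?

2940

Order all 6 blocks by rate: Tutoring/first 21 > Coat Drive/first 13 > Coat Drive/second 10 > Library/first 8 > Library/second 3 > Tutoring/second 2.
Fill Tutoring first block (80 at 21) ; 130 left.
Coat Drive first at 13: fill all 20 ; 110 left.
Coat Drive/second (10): +60 ; 50 left.
50 remain; put them into Library first at 8.
Total = 21×80 + 13×20 + 10×60 + 8×50 = 2940.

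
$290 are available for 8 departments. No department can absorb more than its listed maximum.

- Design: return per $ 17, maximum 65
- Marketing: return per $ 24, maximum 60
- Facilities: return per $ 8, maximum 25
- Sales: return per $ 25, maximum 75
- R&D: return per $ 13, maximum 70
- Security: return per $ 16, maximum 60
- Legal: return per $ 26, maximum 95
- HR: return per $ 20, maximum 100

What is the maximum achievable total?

6985

Rank by return per $: Legal 26 > Sales 25 > Marketing 24 > HR 20 > Design 17 > Security 16 > R&D 13 > Facilities 8.
Legal takes 95 to reach its cap of 95 → 195 left.
Sales: +75 to 75 (cap) → 120 left.
Give Marketing 60 to hit its cap of 60 → 60 left.
Only 60 left; HR takes them to reach 60.
Total = 24×60 + 25×75 + 26×95 + 20×60 = 6985.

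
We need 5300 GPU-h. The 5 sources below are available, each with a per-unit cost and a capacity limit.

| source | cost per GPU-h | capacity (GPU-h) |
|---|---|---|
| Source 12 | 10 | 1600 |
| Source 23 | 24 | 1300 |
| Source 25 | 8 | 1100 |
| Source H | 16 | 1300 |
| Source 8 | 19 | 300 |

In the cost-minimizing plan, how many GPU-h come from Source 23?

Cheapest first:
Take 1100 from Source 25 at 8 → need 4200 more.
Take 1600 from Source 12 at 10 → need 2600 more.
Take 1300 from Source H at 16 → need 1300 more.
Source 8 (19): use full 300 → 1000 GPU-h to go.
Source 23 at 24: take 1000 of its 1300 → requirement met.

1000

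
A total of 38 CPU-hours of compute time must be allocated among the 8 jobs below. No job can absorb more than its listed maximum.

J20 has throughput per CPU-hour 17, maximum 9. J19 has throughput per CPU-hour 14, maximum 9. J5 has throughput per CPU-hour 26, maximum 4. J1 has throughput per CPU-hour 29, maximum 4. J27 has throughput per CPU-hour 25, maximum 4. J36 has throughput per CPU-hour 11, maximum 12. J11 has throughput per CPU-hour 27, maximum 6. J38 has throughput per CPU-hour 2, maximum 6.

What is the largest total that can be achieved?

783

Rank by throughput per CPU-hour: J1 29 > J11 27 > J5 26 > J27 25 > J20 17 > J19 14 > J36 11 > J38 2.
J1 takes 4 to reach its cap of 4 → 34 left.
J11 takes 6 to reach its cap of 6 → 28 left.
J5 takes 4 to reach its cap of 4 → 24 left.
J27 takes 4 to reach its cap of 4 → 20 left.
J20 takes 9 to reach its cap of 9 → 11 left.
J19: +9 to 9 (cap) → 2 left.
Only 2 left; J36 takes them to reach 2.
Total = 17×9 + 14×9 + 26×4 + 29×4 + 25×4 + 11×2 + 27×6 = 783.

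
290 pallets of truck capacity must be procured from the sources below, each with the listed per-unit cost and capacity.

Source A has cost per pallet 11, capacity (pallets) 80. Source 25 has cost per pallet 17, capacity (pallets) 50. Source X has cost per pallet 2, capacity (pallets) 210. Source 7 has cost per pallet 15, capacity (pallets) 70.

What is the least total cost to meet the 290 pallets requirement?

Use sources in increasing cost order.
Source X (2): use full 210 — 80 pallets to go.
Source A (11): use full 80 — 0 pallets to go.
Source 7, Source 25: unused.
Cost = 210×2 + 80×11 = 1300.

1300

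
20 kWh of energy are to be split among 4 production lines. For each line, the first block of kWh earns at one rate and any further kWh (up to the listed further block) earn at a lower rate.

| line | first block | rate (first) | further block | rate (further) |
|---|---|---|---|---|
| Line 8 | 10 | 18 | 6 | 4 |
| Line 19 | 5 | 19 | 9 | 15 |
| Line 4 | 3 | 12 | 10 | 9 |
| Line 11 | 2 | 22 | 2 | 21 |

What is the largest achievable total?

Rank every tier by rate: Line 11/tier1 22 > Line 11/tier2 21 > Line 19/tier1 19 > Line 8/tier1 18 > Line 19/tier2 15 > Line 4/tier1 12 > Line 4/tier2 9 > Line 8/tier2 4.
Line 11/tier1 (22): +2 → 18 left.
Fill Line 11 tier2 block (2 at 21) → 16 left.
Fill Line 19 tier1 block (5 at 19) → 11 left.
Line 8 tier1 at 18: fill all 10 → 1 left.
Line 19/tier2: +1 of 9 at 15; pool empty.
Total = 22×2 + 21×2 + 19×5 + 18×10 + 15×1 = 376.

376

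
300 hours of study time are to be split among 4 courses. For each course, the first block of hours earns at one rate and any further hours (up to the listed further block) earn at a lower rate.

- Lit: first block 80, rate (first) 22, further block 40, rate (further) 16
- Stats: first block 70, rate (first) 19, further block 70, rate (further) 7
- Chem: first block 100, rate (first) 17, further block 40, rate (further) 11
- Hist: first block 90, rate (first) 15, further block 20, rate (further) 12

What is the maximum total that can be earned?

5580

Treat each block as its own option and order by rate: Lit/tier1 22 > Stats/tier1 19 > Chem/tier1 17 > Lit/tier2 16 > Hist/tier1 15 > Hist/tier2 12 > Chem/tier2 11 > Stats/tier2 7.
Lit/tier1 (22): +80 → 220 left.
Stats tier1 at 19: fill all 70 → 150 left.
Chem/tier1 (17): +100 → 50 left.
Fill Lit tier2 block (40 at 16) → 10 left.
Hist/tier1: +10 of 90 at 15; pool empty.
Total = 22×80 + 19×70 + 17×100 + 16×40 + 15×10 = 5580.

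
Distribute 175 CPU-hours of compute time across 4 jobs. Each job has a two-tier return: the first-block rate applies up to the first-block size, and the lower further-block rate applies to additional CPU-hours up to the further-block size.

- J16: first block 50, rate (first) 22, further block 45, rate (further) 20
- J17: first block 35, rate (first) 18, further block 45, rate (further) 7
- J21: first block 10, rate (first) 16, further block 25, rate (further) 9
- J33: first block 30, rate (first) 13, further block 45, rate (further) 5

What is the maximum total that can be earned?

Treat each block as its own option and order by rate: J16/T1 22 > J16/T2 20 > J17/T1 18 > J21/T1 16 > J33/T1 13 > J21/T2 9 > J17/T2 7 > J33/T2 5.
Fill J16 T1 block (50 at 22) → 125 left.
J16/T2 (20): +45 → 80 left.
Fill J17 T1 block (35 at 18) → 45 left.
Fill J21 T1 block (10 at 16) → 35 left.
J33 T1 at 13: fill all 30 → 5 left.
5 remain; put them into J21 T2 at 9.
Total = 22×50 + 20×45 + 18×35 + 16×10 + 13×30 + 9×5 = 3225.

3225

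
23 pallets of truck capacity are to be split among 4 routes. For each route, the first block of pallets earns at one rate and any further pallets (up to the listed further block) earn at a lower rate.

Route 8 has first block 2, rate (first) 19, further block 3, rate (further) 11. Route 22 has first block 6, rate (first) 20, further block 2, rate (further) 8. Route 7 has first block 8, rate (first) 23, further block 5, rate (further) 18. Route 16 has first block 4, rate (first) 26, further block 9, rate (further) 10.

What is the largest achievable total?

Rank every tier by rate: Route 16/tier1 26 > Route 7/tier1 23 > Route 22/tier1 20 > Route 8/tier1 19 > Route 7/tier2 18 > Route 8/tier2 11 > Route 16/tier2 10 > Route 22/tier2 8.
Fill Route 16 tier1 block (4 at 26) ; 19 left.
Fill Route 7 tier1 block (8 at 23) ; 11 left.
Route 22 tier1 at 20: fill all 6 ; 5 left.
Route 8/tier1 (19): +2 ; 3 left.
3 remain; put them into Route 7 tier2 at 18.
Total = 26×4 + 23×8 + 20×6 + 19×2 + 18×3 = 500.

500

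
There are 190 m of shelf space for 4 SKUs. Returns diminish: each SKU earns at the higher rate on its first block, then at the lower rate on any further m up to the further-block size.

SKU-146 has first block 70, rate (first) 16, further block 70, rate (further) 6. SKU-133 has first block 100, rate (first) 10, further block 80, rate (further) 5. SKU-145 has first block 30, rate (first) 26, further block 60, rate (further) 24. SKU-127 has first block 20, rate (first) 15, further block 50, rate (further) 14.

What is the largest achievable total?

Rank every tier by rate: SKU-145/first 26 > SKU-145/second 24 > SKU-146/first 16 > SKU-127/first 15 > SKU-127/second 14 > SKU-133/first 10 > SKU-146/second 6 > SKU-133/second 5.
SKU-145 first at 26: fill all 30 — 160 left.
Fill SKU-145 second block (60 at 24) — 100 left.
SKU-146/first (16): +70 — 30 left.
Fill SKU-127 first block (20 at 15) — 10 left.
SKU-127/second: +10 of 50 at 14; pool empty.
Total = 26×30 + 24×60 + 16×70 + 15×20 + 14×10 = 3780.

3780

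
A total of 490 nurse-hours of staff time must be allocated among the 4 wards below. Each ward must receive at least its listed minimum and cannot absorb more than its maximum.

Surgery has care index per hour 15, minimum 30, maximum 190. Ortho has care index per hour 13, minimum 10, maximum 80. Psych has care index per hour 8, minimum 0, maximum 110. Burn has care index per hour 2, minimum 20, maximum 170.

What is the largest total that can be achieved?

Meeting every minimum uses 30+10+0+20 = 60 nurse-hours, leaving 430.
Highest care index per hour first: Surgery 15 > Ortho 13 > Psych 8 > Burn 2.
Give Surgery 160 more to hit its cap of 190 → 270 left.
Ortho: +70 to 80 (cap) → 200 left.
Psych takes 110 more to reach its cap of 110 → 90 left.
Burn has room for 150 more but only 90 remain, so it gets 110.
Total = 15×190 + 13×80 + 8×110 + 2×110 = 4990.

4990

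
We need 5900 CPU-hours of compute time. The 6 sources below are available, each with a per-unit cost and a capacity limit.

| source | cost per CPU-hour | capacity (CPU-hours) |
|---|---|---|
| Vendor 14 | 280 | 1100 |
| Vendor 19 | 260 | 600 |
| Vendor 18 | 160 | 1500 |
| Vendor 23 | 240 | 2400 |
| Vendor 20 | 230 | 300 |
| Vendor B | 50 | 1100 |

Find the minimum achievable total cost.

1096000

Fill from the cheapest source first.
Vendor B at 50: take all 1100 CPU-hours ; 4800 still needed.
Vendor 18 at 160: take all 1500 CPU-hours ; 3300 still needed.
Vendor 20 (230): use full 300 ; 3000 CPU-hours to go.
Vendor 23 at 240: take all 2400 CPU-hours ; 600 still needed.
Vendor 19 at 260: take all 600 CPU-hours ; 0 still needed.
Vendor 14: unused.
Cost = 1100×50 + 1500×160 + 300×230 + 2400×240 + 600×260 = 1096000.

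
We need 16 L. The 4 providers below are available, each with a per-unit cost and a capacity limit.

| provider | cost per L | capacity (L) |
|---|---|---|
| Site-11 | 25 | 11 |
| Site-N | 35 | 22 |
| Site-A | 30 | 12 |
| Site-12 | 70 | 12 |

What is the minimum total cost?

Cheapest first:
Site-11 (25): use full 11 → 5 L to go.
Site-A (30): take the remaining 5 → done.
Site-N, Site-12: unused.
Cost = 11×25 + 5×30 = 425.

425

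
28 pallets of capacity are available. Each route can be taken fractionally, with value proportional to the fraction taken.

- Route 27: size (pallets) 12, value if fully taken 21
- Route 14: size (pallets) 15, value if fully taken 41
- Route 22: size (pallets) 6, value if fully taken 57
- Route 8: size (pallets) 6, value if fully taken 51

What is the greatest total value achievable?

Best value per unit of size first: Route 22 57/6≈9.5, Route 8 51/6≈8.5, Route 14 41/15≈2.73, Route 27 21/12≈1.75.
All 6 pallets of Route 22 fit (value 57) → 22 remain.
Take all of Route 8 (6 pallets, value 51) → 16 pallets left.
All 15 pallets of Route 14 fit (value 41) → 1 remain.
Fill the last 1 pallets with part of Route 27: 1/12 of it earns 1.75.
Total value = 150.75.

150.75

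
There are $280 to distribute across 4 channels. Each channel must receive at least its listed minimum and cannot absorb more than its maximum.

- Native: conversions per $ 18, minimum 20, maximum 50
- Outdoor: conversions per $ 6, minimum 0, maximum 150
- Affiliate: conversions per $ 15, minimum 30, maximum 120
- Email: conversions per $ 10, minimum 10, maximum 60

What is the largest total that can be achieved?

Meeting every minimum uses 20+0+30+10 = 60 $, leaving 220.
Rank by conversions per $: Native 18 > Affiliate 15 > Email 10 > Outdoor 6.
Native: +30 to 50 (cap) ; 190 left.
Give Affiliate 90 more to hit its cap of 120 ; 100 left.
Email takes 50 more to reach its cap of 60 ; 50 left.
Outdoor has room for 150 more but only 50 remain, so it gets 50.
Total = 18×50 + 6×50 + 15×120 + 10×60 = 3600.

3600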